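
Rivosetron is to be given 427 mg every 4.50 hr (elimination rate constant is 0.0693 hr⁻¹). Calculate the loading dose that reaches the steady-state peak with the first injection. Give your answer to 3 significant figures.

1590 mg

Accumulation ratio R = 1 / (1 − e^(−kτ)) = 1 / (1 − e^(−0.06930×4.50)) = 1 / (1 − 0.7321) = 3.733
Loading dose = maintenance dose × R = 427 × 3.733 ≈ 1590 mg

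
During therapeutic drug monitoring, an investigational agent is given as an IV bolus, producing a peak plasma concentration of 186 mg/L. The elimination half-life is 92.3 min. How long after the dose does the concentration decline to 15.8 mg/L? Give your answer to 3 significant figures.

328 minutes

k = ln 2 / 92.3 = 0.007510 min⁻¹
C(t) = C₀ e^(−kt)  ⇒  t = ln(C₀/C) / k
t = ln(186/15.8) / 0.007510 = 2.466 / 0.007510 ≈ 328 minutes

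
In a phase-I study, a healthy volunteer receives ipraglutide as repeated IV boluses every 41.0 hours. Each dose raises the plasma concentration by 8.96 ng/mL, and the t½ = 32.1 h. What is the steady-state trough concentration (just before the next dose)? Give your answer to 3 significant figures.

k = ln 2 / 32.1 = 0.02159 h⁻¹
Fraction remaining after one interval: e^(−kτ) = e^(−0.02159 × 41.0) = 0.4126
R = 1 / (1 − 0.4126) = 1.702
Css,max = 8.96 × 1.702 = 15.25 ng/mL
Css,min = Css,max × e^(−kτ) = 15.25 × 0.4126 ≈ 6.29 ng/mL

6.29 ng/mL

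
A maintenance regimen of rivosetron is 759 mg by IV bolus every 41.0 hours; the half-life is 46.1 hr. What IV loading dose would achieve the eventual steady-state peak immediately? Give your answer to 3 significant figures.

k = ln 2 / 46.1 = 0.01504 hr⁻¹
Accumulation ratio R = 1 / (1 − e^(−kτ)) = 1 / (1 − e^(−0.01504×41.0)) = 1 / (1 − 0.5398) = 2.173
Loading dose = maintenance dose × R = 759 × 2.173 ≈ 1650 mg

1650 mg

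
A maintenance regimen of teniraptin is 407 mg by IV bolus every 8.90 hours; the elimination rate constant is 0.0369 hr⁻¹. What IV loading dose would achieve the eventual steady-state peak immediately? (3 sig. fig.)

1450 mg

Accumulation ratio R = 1 / (1 − e^(−kτ)) = 1 / (1 − e^(−0.03690×8.90)) = 1 / (1 − 0.7201) = 3.572
Loading dose = maintenance dose × R = 407 × 3.572 ≈ 1450 mg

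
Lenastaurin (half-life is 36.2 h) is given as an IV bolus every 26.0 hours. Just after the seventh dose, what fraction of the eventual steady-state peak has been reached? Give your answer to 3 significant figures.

0.969

k = ln 2 / 36.2 = 0.01915 h⁻¹
f_n = 1 − e^(−nkτ) = 1 − e^(−7 × 0.01915 × 26.0) = 1 − e^(−3.485) = 1 − 0.03066 ≈ 0.969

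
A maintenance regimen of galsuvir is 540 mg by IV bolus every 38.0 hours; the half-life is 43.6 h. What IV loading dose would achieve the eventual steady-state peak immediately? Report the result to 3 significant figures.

1190 mg

k = ln 2 / 43.6 = 0.01590 h⁻¹
Accumulation ratio R = 1 / (1 − e^(−kτ)) = 1 / (1 − e^(−0.01590×38.0)) = 1 / (1 − 0.5466) = 2.205
Loading dose = maintenance dose × R = 540 × 2.205 ≈ 1190 mg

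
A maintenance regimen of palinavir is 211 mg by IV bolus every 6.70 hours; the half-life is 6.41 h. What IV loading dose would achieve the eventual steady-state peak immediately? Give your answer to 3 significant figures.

409 mg

k = ln 2 / 6.41 = 0.1081 h⁻¹
Accumulation ratio R = 1 / (1 − e^(−kτ)) = 1 / (1 − e^(−0.1081×6.70)) = 1 / (1 − 0.4846) = 1.940
Loading dose = maintenance dose × R = 211 × 1.940 ≈ 409 mg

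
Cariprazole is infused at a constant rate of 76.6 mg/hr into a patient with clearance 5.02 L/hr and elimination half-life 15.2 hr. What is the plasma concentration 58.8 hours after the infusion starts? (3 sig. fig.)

Css = rate / CL = 76.6 / 5.02 = 15.26 µg/mL
k = ln 2 / 15.2 = 0.04560 hr⁻¹
C(t) = Css (1 − e^(−kt)) = 15.26 × (1 − e^(−2.681)) = 15.26 × 0.9315 ≈ 14.2 µg/mL

14.2 µg/mL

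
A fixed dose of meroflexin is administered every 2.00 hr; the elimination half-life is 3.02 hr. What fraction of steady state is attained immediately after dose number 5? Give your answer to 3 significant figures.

k = ln 2 / 3.02 = 0.2295 hr⁻¹
f_n = 1 − e^(−nkτ) = 1 − e^(−5 × 0.2295 × 2.00) = 1 − e^(−2.295) = 1 − 0.1007 ≈ 0.899

0.899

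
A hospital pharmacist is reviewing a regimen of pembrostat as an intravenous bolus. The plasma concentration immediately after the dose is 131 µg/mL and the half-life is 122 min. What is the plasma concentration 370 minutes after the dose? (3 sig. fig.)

16.0 µg/mL

k = ln 2 / 122 = 0.005682 min⁻¹
C(t) = C₀ e^(−kt) = 131 × e^(−0.005682 × 370) = 131 × e^(−2.102) = 131 × 0.1222 ≈ 16.0 µg/mL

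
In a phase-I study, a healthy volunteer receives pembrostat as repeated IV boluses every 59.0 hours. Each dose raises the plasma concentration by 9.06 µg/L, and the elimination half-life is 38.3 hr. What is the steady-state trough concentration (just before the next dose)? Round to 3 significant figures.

k = ln 2 / 38.3 = 0.01810 hr⁻¹
Fraction remaining after one interval: e^(−kτ) = e^(−0.01810 × 59.0) = 0.3438
R = 1 / (1 − 0.3438) = 1.524
Css,max = 9.06 × 1.524 = 13.81 µg/L
Css,min = Css,max × e^(−kτ) = 13.81 × 0.3438 ≈ 4.75 µg/L

4.75 µg/L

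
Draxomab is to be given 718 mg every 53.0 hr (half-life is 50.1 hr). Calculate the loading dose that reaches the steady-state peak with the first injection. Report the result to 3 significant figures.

1380 mg

k = ln 2 / 50.1 = 0.01384 hr⁻¹
Accumulation ratio R = 1 / (1 − e^(−kτ)) = 1 / (1 − e^(−0.01384×53.0)) = 1 / (1 − 0.4803) = 1.924
Loading dose = maintenance dose × R = 718 × 1.924 ≈ 1380 mg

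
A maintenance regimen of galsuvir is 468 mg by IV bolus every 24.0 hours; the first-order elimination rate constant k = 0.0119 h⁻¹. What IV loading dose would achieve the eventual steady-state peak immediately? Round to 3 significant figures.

1880 mg

Accumulation ratio R = 1 / (1 − e^(−kτ)) = 1 / (1 − e^(−0.01190×24.0)) = 1 / (1 − 0.7516) = 4.025
Loading dose = maintenance dose × R = 468 × 4.025 ≈ 1880 mg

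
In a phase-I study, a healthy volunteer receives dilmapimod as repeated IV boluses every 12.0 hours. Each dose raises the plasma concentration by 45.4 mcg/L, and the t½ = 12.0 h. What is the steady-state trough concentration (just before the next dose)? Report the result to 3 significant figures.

45.4 mcg/L

k = ln 2 / 12.0 = 0.05776 h⁻¹
Fraction remaining after one interval: e^(−kτ) = e^(−0.05776 × 12.0) = 0.5000
R = 1 / (1 − 0.5000) = 2.000
Css,max = 45.4 × 2.000 = 90.80 mcg/L
Css,min = Css,max × e^(−kτ) = 90.80 × 0.5000 ≈ 45.4 mcg/L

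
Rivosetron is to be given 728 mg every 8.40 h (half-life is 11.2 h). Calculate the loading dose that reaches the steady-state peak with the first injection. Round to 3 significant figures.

k = ln 2 / 11.2 = 0.06189 h⁻¹
Accumulation ratio R = 1 / (1 − e^(−kτ)) = 1 / (1 − e^(−0.06189×8.40)) = 1 / (1 − 0.5946) = 2.467
Loading dose = maintenance dose × R = 728 × 2.467 ≈ 1800 mg

1800 mg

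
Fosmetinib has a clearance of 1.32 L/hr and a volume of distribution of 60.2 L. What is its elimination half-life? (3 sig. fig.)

31.6 hours

k = CL / V = 1.32 / 60.2 = 0.02193 hr⁻¹
t½ = ln 2 / k = ln 2 / 0.02193 ≈ 31.6 hours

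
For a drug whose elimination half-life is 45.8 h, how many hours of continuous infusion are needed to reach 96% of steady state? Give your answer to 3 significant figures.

213 hours

k = ln 2 / 45.8 = 0.01513 h⁻¹
f = 1 − e^(−kt)  ⇒  t = −ln(1 − f) / k
t = −ln(1 − 0.96) / 0.01513 = 3.219 / 0.01513 ≈ 213 hours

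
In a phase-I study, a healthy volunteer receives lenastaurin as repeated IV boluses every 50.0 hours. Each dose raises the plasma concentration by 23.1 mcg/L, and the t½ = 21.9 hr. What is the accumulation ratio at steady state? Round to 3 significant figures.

k = ln 2 / 21.9 = 0.03165 hr⁻¹
Fraction remaining after one interval: e^(−kτ) = e^(−0.03165 × 50.0) = 0.2055
R = 1 / (1 − 0.2055) = 1 / 0.7945 ≈ 1.26

1.26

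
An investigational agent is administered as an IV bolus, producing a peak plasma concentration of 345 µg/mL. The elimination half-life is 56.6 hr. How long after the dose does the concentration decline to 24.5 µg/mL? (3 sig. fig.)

k = ln 2 / 56.6 = 0.01225 hr⁻¹
C(t) = C₀ e^(−kt)  ⇒  t = ln(C₀/C) / k
t = ln(345/24.5) / 0.01225 = 2.645 / 0.01225 ≈ 216 hours

216 hours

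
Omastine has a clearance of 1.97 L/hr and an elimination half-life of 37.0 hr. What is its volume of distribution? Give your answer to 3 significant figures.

k = ln 2 / t½ = ln 2 / 37.0 = 0.01873 hr⁻¹
V = CL / k = 1.97 / 0.01873 ≈ 105 L

105 L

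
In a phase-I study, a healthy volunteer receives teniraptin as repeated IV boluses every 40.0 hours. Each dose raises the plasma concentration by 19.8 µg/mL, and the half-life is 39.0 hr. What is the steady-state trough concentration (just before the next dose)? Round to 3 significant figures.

19.1 µg/mL

k = ln 2 / 39.0 = 0.01777 hr⁻¹
Fraction remaining after one interval: e^(−kτ) = e^(−0.01777 × 40.0) = 0.4912
R = 1 / (1 − 0.4912) = 1.965
Css,max = 19.8 × 1.965 = 38.91 µg/mL
Css,min = Css,max × e^(−kτ) = 38.91 × 0.4912 ≈ 19.1 µg/mL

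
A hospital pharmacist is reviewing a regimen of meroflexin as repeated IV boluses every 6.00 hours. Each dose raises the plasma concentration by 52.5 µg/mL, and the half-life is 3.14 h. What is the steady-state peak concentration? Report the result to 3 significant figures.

71.5 µg/mL

k = ln 2 / 3.14 = 0.2207 h⁻¹
Fraction remaining after one interval: e^(−kτ) = e^(−0.2207 × 6.00) = 0.2659
R = 1 / (1 − 0.2659) = 1.362
Css,max = 52.5 × 1.362 ≈ 71.5 µg/mL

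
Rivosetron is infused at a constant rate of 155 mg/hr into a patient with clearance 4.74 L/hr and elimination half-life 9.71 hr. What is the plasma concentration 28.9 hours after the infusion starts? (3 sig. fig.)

28.5 µg/mL

Css = rate / CL = 155 / 4.74 = 32.70 µg/mL
k = ln 2 / 9.71 = 0.07138 hr⁻¹
C(t) = Css (1 − e^(−kt)) = 32.70 × (1 − e^(−2.063)) = 32.70 × 0.8729 ≈ 28.5 µg/mL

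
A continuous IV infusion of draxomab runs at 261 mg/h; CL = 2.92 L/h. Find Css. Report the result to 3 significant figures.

Css = infusion rate / CL = 261 / 2.92 ≈ 89.4 mg/L

89.4 mg/L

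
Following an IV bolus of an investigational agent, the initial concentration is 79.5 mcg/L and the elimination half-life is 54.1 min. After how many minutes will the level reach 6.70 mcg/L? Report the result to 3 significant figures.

k = ln 2 / 54.1 = 0.01281 min⁻¹
C(t) = C₀ e^(−kt)  ⇒  t = ln(C₀/C) / k
t = ln(79.5/6.70) / 0.01281 = 2.474 / 0.01281 ≈ 193 minutes

193 minutes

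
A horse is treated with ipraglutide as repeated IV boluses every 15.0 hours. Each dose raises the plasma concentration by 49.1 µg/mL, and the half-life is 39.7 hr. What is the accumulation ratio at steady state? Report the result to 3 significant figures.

4.34

k = ln 2 / 39.7 = 0.01746 hr⁻¹
Fraction remaining after one interval: e^(−kτ) = e^(−0.01746 × 15.0) = 0.7696
R = 1 / (1 − 0.7696) = 1 / 0.2304 ≈ 4.34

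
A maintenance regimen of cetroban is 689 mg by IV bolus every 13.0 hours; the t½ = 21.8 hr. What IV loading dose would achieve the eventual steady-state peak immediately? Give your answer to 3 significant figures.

2040 mg

k = ln 2 / 21.8 = 0.03180 hr⁻¹
Accumulation ratio R = 1 / (1 − e^(−kτ)) = 1 / (1 − e^(−0.03180×13.0)) = 1 / (1 − 0.6614) = 2.954
Loading dose = maintenance dose × R = 689 × 2.954 ≈ 2040 mg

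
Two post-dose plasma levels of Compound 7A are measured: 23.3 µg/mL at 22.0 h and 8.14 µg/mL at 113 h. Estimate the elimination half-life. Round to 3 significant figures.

60.0 hours

k = ln(C₁/C₂) / (t₂ − t₁) = ln(23.3/8.14) / (113 − 22.0)
  = 1.052 / 91.00 = 0.01156 h⁻¹
t½ = ln 2 / k = ln 2 / 0.01156 ≈ 60.0 hours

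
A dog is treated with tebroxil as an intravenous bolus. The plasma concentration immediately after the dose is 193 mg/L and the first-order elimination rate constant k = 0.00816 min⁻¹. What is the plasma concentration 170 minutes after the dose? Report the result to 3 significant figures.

48.2 mg/L

C(t) = C₀ e^(−kt) = 193 × e^(−0.008160 × 170) = 193 × e^(−1.387) = 193 × 0.2498 ≈ 48.2 mg/L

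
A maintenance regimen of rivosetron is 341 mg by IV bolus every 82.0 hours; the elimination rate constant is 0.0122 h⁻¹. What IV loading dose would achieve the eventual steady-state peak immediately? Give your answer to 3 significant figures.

539 mg

Accumulation ratio R = 1 / (1 − e^(−kτ)) = 1 / (1 − e^(−0.01220×82.0)) = 1 / (1 − 0.3677) = 1.582
Loading dose = maintenance dose × R = 341 × 1.582 ≈ 539 mg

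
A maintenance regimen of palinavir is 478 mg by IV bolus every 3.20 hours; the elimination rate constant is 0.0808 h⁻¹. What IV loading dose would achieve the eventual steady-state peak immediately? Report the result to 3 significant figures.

2100 mg

Accumulation ratio R = 1 / (1 − e^(−kτ)) = 1 / (1 − e^(−0.08080×3.20)) = 1 / (1 − 0.7722) = 4.389
Loading dose = maintenance dose × R = 478 × 4.389 ≈ 2100 mg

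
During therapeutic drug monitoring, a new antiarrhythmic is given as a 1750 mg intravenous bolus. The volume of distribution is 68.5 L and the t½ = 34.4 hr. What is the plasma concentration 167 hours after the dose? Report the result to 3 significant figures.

0.883 mg/L

C₀ = dose / V = 1750 / 68.5 = 25.55 mg/L
k = ln 2 / 34.4 = 0.02015 hr⁻¹
C(t) = C₀ e^(−kt) = 25.55 × e^(−0.02015 × 167) = 25.55 × e^(−3.365) = 25.55 × 0.03456 ≈ 0.883 mg/L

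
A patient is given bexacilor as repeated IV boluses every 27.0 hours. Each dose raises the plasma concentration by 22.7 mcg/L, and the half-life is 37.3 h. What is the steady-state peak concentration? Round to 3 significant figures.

k = ln 2 / 37.3 = 0.01858 h⁻¹
Fraction remaining after one interval: e^(−kτ) = e^(−0.01858 × 27.0) = 0.6055
R = 1 / (1 − 0.6055) = 2.535
Css,max = 22.7 × 2.535 ≈ 57.5 mcg/L

57.5 mcg/L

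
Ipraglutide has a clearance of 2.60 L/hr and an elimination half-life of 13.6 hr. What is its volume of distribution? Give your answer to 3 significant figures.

51.0 L

k = ln 2 / t½ = ln 2 / 13.6 = 0.05097 hr⁻¹
V = CL / k = 2.60 / 0.05097 ≈ 51.0 L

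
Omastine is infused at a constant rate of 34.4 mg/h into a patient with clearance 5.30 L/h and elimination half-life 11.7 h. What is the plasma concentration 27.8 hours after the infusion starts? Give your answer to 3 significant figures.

Css = rate / CL = 34.4 / 5.30 = 6.491 mg/L
k = ln 2 / 11.7 = 0.05924 h⁻¹
C(t) = Css (1 − e^(−kt)) = 6.491 × (1 − e^(−1.647)) = 6.491 × 0.8074 ≈ 5.24 mg/L

5.24 mg/L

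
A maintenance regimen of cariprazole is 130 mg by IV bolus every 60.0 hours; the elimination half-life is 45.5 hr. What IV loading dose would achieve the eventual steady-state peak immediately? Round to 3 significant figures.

k = ln 2 / 45.5 = 0.01523 hr⁻¹
Accumulation ratio R = 1 / (1 − e^(−kτ)) = 1 / (1 − e^(−0.01523×60.0)) = 1 / (1 − 0.4009) = 1.669
Loading dose = maintenance dose × R = 130 × 1.669 ≈ 217 mg

217 mg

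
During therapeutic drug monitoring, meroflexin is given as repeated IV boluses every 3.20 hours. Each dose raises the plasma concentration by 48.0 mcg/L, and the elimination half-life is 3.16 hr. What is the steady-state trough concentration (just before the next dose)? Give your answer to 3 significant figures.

k = ln 2 / 3.16 = 0.2194 hr⁻¹
Fraction remaining after one interval: e^(−kτ) = e^(−0.2194 × 3.20) = 0.4956
R = 1 / (1 − 0.4956) = 1.983
Css,max = 48.0 × 1.983 = 95.17 mcg/L
Css,min = Css,max × e^(−kτ) = 95.17 × 0.4956 ≈ 47.2 mcg/L

47.2 mcg/L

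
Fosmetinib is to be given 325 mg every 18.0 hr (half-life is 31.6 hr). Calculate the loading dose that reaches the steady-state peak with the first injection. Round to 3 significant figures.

k = ln 2 / 31.6 = 0.02194 hr⁻¹
Accumulation ratio R = 1 / (1 − e^(−kτ)) = 1 / (1 − e^(−0.02194×18.0)) = 1 / (1 − 0.6738) = 3.066
Loading dose = maintenance dose × R = 325 × 3.066 ≈ 996 mg

996 mg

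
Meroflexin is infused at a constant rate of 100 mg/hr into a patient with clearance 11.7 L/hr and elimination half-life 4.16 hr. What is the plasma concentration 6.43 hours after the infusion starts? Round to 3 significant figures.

5.62 µg/mL

Css = rate / CL = 100 / 11.7 = 8.547 µg/mL
k = ln 2 / 4.16 = 0.1666 hr⁻¹
C(t) = Css (1 − e^(−kt)) = 8.547 × (1 − e^(−1.071)) = 8.547 × 0.6575 ≈ 5.62 µg/mL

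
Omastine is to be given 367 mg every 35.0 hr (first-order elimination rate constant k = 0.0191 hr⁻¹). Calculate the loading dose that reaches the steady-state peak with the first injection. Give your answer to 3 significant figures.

753 mg

Accumulation ratio R = 1 / (1 − e^(−kτ)) = 1 / (1 − e^(−0.01910×35.0)) = 1 / (1 − 0.5125) = 2.051
Loading dose = maintenance dose × R = 367 × 2.051 ≈ 753 mg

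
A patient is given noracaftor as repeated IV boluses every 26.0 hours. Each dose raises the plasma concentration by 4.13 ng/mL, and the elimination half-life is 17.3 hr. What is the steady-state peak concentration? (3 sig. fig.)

6.38 ng/mL

k = ln 2 / 17.3 = 0.04007 hr⁻¹
Fraction remaining after one interval: e^(−kτ) = e^(−0.04007 × 26.0) = 0.3528
R = 1 / (1 − 0.3528) = 1.545
Css,max = 4.13 × 1.545 ≈ 6.38 ng/mL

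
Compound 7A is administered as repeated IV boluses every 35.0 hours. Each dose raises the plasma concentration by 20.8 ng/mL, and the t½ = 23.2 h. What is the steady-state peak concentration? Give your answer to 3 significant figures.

32.1 ng/mL

k = ln 2 / 23.2 = 0.02988 h⁻¹
Fraction remaining after one interval: e^(−kτ) = e^(−0.02988 × 35.0) = 0.3514
R = 1 / (1 − 0.3514) = 1.542
Css,max = 20.8 × 1.542 ≈ 32.1 ng/mL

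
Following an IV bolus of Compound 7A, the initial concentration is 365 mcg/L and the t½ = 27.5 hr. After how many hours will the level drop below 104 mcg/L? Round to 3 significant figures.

k = ln 2 / 27.5 = 0.02521 hr⁻¹
C(t) = C₀ e^(−kt)  ⇒  t = ln(C₀/C) / k
t = ln(365/104) / 0.02521 = 1.256 / 0.02521 ≈ 49.8 hours

49.8 hours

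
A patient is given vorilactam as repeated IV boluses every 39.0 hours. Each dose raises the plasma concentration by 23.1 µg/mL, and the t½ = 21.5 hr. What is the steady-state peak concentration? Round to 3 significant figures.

32.3 µg/mL

k = ln 2 / 21.5 = 0.03224 hr⁻¹
Fraction remaining after one interval: e^(−kτ) = e^(−0.03224 × 39.0) = 0.2844
R = 1 / (1 − 0.2844) = 1.397
Css,max = 23.1 × 1.397 ≈ 32.3 µg/mL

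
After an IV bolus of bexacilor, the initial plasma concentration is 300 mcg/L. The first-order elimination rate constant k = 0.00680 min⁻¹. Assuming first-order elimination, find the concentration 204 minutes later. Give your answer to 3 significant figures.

74.9 mcg/L

C(t) = C₀ e^(−kt) = 300 × e^(−0.006800 × 204) = 300 × e^(−1.387) = 300 × 0.2498 ≈ 74.9 mcg/L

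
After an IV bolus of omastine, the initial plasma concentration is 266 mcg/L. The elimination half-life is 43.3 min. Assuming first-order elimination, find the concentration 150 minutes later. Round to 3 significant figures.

k = ln 2 / 43.3 = 0.01601 min⁻¹
C(t) = C₀ e^(−kt) = 266 × e^(−0.01601 × 150) = 266 × e^(−2.401) = 266 × 0.09061 ≈ 24.1 mcg/L

24.1 mcg/L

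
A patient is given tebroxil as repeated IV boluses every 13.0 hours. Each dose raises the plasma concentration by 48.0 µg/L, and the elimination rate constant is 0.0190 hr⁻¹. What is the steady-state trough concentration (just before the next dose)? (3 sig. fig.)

Fraction remaining after one interval: e^(−kτ) = e^(−0.01900 × 13.0) = 0.7811
R = 1 / (1 − 0.7811) = 4.569
Css,max = 48.0 × 4.569 = 219.3 µg/L
Css,min = Css,max × e^(−kτ) = 219.3 × 0.7811 ≈ 171 µg/L

171 µg/L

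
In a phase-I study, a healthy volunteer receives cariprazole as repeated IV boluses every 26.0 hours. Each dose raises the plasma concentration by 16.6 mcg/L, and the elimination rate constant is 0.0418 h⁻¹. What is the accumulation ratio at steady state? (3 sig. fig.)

Fraction remaining after one interval: e^(−kτ) = e^(−0.04180 × 26.0) = 0.3373
R = 1 / (1 − 0.3373) = 1 / 0.6627 ≈ 1.51

1.51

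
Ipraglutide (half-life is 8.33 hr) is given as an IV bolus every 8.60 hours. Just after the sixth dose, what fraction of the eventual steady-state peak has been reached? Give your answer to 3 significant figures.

0.986

k = ln 2 / 8.33 = 0.08321 hr⁻¹
f_n = 1 − e^(−nkτ) = 1 − e^(−6 × 0.08321 × 8.60) = 1 − e^(−4.294) = 1 − 0.01365 ≈ 0.986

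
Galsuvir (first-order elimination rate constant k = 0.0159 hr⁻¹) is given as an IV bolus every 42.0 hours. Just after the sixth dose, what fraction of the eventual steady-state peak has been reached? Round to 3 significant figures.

f_n = 1 − e^(−nkτ) = 1 − e^(−6 × 0.01590 × 42.0) = 1 − e^(−4.007) = 1 − 0.01819 ≈ 0.982

0.982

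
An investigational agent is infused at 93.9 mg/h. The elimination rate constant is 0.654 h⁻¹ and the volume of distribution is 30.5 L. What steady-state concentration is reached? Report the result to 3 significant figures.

4.71 µg/mL

CL = k · V = 0.654 × 30.5 = 19.95 L/h
Css = rate / CL = 93.9 / 19.95 ≈ 4.71 µg/mL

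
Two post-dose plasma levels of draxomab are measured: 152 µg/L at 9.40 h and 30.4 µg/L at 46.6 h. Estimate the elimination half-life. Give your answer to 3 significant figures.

16.0 hours

k = ln(C₁/C₂) / (t₂ − t₁) = ln(152/30.4) / (46.6 − 9.40)
  = 1.609 / 37.20 = 0.04326 h⁻¹
t½ = ln 2 / k = ln 2 / 0.04326 ≈ 16.0 hours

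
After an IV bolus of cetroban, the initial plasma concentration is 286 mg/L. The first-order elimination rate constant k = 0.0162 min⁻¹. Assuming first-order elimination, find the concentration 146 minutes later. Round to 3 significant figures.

C(t) = C₀ e^(−kt) = 286 × e^(−0.01620 × 146) = 286 × e^(−2.365) = 286 × 0.09393 ≈ 26.9 mg/L

26.9 mg/L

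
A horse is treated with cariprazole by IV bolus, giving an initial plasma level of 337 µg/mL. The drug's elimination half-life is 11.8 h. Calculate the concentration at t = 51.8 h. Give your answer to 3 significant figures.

k = ln 2 / 11.8 = 0.05874 h⁻¹
51.8 h is 4.390 half-lives, so C = 337 × (1/2)^4.390 = 337 × 0.04770 ≈ 16.1 µg/mL

16.1 µg/mL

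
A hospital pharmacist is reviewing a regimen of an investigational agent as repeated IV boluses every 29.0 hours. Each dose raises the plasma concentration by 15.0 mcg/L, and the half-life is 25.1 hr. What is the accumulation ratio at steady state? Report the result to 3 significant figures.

1.81

k = ln 2 / 25.1 = 0.02762 hr⁻¹
Fraction remaining after one interval: e^(−kτ) = e^(−0.02762 × 29.0) = 0.4489
R = 1 / (1 − 0.4489) = 1 / 0.5511 ≈ 1.81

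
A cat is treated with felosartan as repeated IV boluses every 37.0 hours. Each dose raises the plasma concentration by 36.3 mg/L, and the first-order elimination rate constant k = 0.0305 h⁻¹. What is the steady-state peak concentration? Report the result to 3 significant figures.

53.7 mg/L

Fraction remaining after one interval: e^(−kτ) = e^(−0.03050 × 37.0) = 0.3235
R = 1 / (1 − 0.3235) = 1.478
Css,max = 36.3 × 1.478 ≈ 53.7 mg/L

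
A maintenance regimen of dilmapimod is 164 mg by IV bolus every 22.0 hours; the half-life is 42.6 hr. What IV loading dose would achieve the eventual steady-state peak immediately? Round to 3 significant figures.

k = ln 2 / 42.6 = 0.01627 hr⁻¹
Accumulation ratio R = 1 / (1 − e^(−kτ)) = 1 / (1 − e^(−0.01627×22.0)) = 1 / (1 − 0.6991) = 3.323
Loading dose = maintenance dose × R = 164 × 3.323 ≈ 545 mg

545 mg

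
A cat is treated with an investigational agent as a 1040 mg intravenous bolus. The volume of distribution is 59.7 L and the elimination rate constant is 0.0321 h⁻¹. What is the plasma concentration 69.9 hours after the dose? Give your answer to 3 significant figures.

C₀ = dose / V = 1040 / 59.7 = 17.42 mg/L
C(t) = C₀ e^(−kt) = 17.42 × e^(−0.03210 × 69.9) = 17.42 × e^(−2.244) = 17.42 × 0.1061 ≈ 1.85 mg/L

1.85 mg/L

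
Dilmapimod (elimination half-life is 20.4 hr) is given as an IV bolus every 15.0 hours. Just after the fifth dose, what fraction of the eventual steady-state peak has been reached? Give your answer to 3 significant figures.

k = ln 2 / 20.4 = 0.03398 hr⁻¹
f_n = 1 − e^(−nkτ) = 1 − e^(−5 × 0.03398 × 15.0) = 1 − e^(−2.548) = 1 − 0.07821 ≈ 0.922

0.922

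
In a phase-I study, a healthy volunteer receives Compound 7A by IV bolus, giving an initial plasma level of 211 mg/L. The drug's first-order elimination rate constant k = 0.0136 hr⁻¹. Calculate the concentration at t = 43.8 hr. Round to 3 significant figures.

116 mg/L

C(t) = C₀ e^(−kt) = 211 × e^(−0.01360 × 43.8) = 211 × e^(−0.5957) = 211 × 0.5512 ≈ 116 mg/L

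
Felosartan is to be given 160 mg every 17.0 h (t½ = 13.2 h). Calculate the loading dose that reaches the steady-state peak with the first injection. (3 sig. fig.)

271 mg

k = ln 2 / 13.2 = 0.05251 h⁻¹
Accumulation ratio R = 1 / (1 − e^(−kτ)) = 1 / (1 − e^(−0.05251×17.0)) = 1 / (1 − 0.4096) = 1.694
Loading dose = maintenance dose × R = 160 × 1.694 ≈ 271 mg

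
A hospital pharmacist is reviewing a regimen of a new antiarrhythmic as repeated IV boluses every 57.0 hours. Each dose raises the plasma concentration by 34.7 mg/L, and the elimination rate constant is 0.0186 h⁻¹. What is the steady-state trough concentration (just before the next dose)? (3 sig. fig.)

Fraction remaining after one interval: e^(−kτ) = e^(−0.01860 × 57.0) = 0.3464
R = 1 / (1 − 0.3464) = 1.530
Css,max = 34.7 × 1.530 = 53.09 mg/L
Css,min = Css,max × e^(−kτ) = 53.09 × 0.3464 ≈ 18.4 mg/L

18.4 mg/L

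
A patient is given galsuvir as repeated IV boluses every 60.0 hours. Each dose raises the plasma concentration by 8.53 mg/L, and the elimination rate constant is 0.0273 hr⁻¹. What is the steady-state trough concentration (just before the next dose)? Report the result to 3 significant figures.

2.06 mg/L

Fraction remaining after one interval: e^(−kτ) = e^(−0.02730 × 60.0) = 0.1944
R = 1 / (1 − 0.1944) = 1.241
Css,max = 8.53 × 1.241 = 10.59 mg/L
Css,min = Css,max × e^(−kτ) = 10.59 × 0.1944 ≈ 2.06 mg/L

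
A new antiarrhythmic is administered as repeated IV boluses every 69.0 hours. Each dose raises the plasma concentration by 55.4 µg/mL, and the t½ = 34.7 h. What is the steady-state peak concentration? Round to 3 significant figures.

k = ln 2 / 34.7 = 0.01998 h⁻¹
Fraction remaining after one interval: e^(−kτ) = e^(−0.01998 × 69.0) = 0.2520
R = 1 / (1 − 0.2520) = 1.337
Css,max = 55.4 × 1.337 ≈ 74.1 µg/mL

74.1 µg/mL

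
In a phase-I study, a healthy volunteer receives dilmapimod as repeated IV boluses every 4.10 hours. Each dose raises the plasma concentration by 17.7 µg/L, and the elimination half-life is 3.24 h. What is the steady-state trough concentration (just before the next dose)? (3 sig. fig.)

k = ln 2 / 3.24 = 0.2139 h⁻¹
Fraction remaining after one interval: e^(−kτ) = e^(−0.2139 × 4.10) = 0.4160
R = 1 / (1 − 0.4160) = 1.712
Css,max = 17.7 × 1.712 = 30.31 µg/L
Css,min = Css,max × e^(−kτ) = 30.31 × 0.4160 ≈ 12.6 µg/L

12.6 µg/L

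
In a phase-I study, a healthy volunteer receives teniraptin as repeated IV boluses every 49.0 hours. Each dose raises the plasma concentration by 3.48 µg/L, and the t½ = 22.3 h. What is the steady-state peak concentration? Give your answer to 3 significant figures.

4.45 µg/L

k = ln 2 / 22.3 = 0.03108 h⁻¹
Fraction remaining after one interval: e^(−kτ) = e^(−0.03108 × 49.0) = 0.2180
R = 1 / (1 − 0.2180) = 1.279
Css,max = 3.48 × 1.279 ≈ 4.45 µg/L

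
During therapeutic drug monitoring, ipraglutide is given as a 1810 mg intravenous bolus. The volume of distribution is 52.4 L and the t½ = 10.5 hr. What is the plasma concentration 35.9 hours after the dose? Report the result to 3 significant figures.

C₀ = dose / V = 1810 / 52.4 = 34.54 mg/L
k = ln 2 / 10.5 = 0.06601 hr⁻¹
C(t) = C₀ e^(−kt) = 34.54 × e^(−0.06601 × 35.9) = 34.54 × e^(−2.370) = 34.54 × 0.09349 ≈ 3.23 mg/L

3.23 mg/L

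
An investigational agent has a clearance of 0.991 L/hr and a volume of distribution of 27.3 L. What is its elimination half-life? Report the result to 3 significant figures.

k = CL / V = 0.991 / 27.3 = 0.03630 hr⁻¹
t½ = ln 2 / k = ln 2 / 0.03630 ≈ 19.1 hours

19.1 hours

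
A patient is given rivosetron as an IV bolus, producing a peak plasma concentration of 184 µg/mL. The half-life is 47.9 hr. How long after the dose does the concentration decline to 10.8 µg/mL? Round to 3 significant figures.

196 hours

k = ln 2 / 47.9 = 0.01447 hr⁻¹
C(t) = C₀ e^(−kt)  ⇒  t = ln(C₀/C) / k
t = ln(184/10.8) / 0.01447 = 2.835 / 0.01447 ≈ 196 hours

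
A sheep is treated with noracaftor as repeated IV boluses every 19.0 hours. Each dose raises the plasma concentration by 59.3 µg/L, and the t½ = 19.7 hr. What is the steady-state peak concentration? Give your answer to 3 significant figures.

122 µg/L

k = ln 2 / 19.7 = 0.03519 hr⁻¹
Fraction remaining after one interval: e^(−kτ) = e^(−0.03519 × 19.0) = 0.5125
R = 1 / (1 − 0.5125) = 2.051
Css,max = 59.3 × 2.051 ≈ 122 µg/L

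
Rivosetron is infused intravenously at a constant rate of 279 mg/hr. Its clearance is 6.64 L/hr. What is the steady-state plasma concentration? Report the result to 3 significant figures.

Css = infusion rate / CL = 279 / 6.64 ≈ 42.0 mg/L

42.0 mg/L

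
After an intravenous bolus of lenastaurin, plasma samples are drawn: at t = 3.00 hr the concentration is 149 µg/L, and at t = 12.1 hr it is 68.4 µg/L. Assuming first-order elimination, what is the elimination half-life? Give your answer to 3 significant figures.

8.10 hours

k = ln(C₁/C₂) / (t₂ − t₁) = ln(149/68.4) / (12.1 − 3.00)
  = 0.7786 / 9.100 = 0.08556 hr⁻¹
t½ = ln 2 / k = ln 2 / 0.08556 ≈ 8.10 hours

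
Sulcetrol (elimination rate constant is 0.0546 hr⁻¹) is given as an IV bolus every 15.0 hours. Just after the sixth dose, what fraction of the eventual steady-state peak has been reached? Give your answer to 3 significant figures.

0.993

f_n = 1 − e^(−nkτ) = 1 − e^(−6 × 0.05460 × 15.0) = 1 − e^(−4.914) = 1 − 0.007343 ≈ 0.993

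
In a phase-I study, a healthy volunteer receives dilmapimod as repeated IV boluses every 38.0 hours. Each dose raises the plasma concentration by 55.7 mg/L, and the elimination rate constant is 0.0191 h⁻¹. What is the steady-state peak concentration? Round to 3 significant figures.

108 mg/L

Fraction remaining after one interval: e^(−kτ) = e^(−0.01910 × 38.0) = 0.4839
R = 1 / (1 − 0.4839) = 1.938
Css,max = 55.7 × 1.938 ≈ 108 mg/L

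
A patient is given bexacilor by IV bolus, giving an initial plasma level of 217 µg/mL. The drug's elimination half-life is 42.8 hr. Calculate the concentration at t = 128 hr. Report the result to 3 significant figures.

27.3 µg/mL

k = ln 2 / 42.8 = 0.01620 hr⁻¹
128 hr is 2.991 half-lives, so C = 217 × (1/2)^2.991 = 217 × 0.1258 ≈ 27.3 µg/mL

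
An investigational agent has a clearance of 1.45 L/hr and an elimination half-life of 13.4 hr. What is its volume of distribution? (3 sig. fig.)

28.0 L

k = ln 2 / t½ = ln 2 / 13.4 = 0.05173 hr⁻¹
V = CL / k = 1.45 / 0.05173 ≈ 28.0 L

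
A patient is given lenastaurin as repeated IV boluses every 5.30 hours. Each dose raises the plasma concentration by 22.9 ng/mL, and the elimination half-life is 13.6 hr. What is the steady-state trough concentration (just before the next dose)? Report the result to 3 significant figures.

73.8 ng/mL

k = ln 2 / 13.6 = 0.05097 hr⁻¹
Fraction remaining after one interval: e^(−kτ) = e^(−0.05097 × 5.30) = 0.7633
R = 1 / (1 − 0.7633) = 4.224
Css,max = 22.9 × 4.224 = 96.74 ng/mL
Css,min = Css,max × e^(−kτ) = 96.74 × 0.7633 ≈ 73.8 ng/mL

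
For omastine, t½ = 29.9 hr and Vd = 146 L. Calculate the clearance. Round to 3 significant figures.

k = ln 2 / t½ = ln 2 / 29.9 = 0.02318 hr⁻¹
CL = k · V = 0.02318 × 146 ≈ 3.38 L/hr

3.38 L/hr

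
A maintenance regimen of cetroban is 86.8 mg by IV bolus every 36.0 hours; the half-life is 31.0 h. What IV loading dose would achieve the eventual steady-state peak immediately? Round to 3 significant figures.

k = ln 2 / 31.0 = 0.02236 h⁻¹
Accumulation ratio R = 1 / (1 − e^(−kτ)) = 1 / (1 − e^(−0.02236×36.0)) = 1 / (1 − 0.4471) = 1.809
Loading dose = maintenance dose × R = 86.8 × 1.809 ≈ 157 mg

157 mg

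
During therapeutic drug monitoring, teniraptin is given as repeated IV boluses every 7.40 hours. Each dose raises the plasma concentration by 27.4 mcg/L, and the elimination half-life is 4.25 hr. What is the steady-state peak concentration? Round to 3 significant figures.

39.1 mcg/L

k = ln 2 / 4.25 = 0.1631 hr⁻¹
Fraction remaining after one interval: e^(−kτ) = e^(−0.1631 × 7.40) = 0.2991
R = 1 / (1 − 0.2991) = 1.427
Css,max = 27.4 × 1.427 ≈ 39.1 mcg/L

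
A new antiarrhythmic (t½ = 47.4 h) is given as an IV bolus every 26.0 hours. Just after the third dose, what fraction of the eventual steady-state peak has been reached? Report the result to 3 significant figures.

k = ln 2 / 47.4 = 0.01462 h⁻¹
f_n = 1 − e^(−nkτ) = 1 − e^(−3 × 0.01462 × 26.0) = 1 − e^(−1.141) = 1 − 0.3196 ≈ 0.680

0.680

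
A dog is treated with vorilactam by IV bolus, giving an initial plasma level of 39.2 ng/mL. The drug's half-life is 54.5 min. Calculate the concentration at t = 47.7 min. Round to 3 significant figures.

k = ln 2 / 54.5 = 0.01272 min⁻¹
47.7 min is 0.8752 half-lives, so C = 39.2 × (1/2)^0.8752 = 39.2 × 0.5452 ≈ 21.4 ng/mL

21.4 ng/mL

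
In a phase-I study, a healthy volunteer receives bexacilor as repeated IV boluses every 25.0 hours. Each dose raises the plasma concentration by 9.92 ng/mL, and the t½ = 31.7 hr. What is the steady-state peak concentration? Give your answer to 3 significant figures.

k = ln 2 / 31.7 = 0.02187 hr⁻¹
Fraction remaining after one interval: e^(−kτ) = e^(−0.02187 × 25.0) = 0.5789
R = 1 / (1 − 0.5789) = 2.375
Css,max = 9.92 × 2.375 ≈ 23.6 ng/mL

23.6 ng/mL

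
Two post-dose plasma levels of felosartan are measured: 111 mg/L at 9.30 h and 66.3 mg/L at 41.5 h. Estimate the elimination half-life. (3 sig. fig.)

k = ln(C₁/C₂) / (t₂ − t₁) = ln(111/66.3) / (41.5 − 9.30)
  = 0.5153 / 32.20 = 0.01600 h⁻¹
t½ = ln 2 / k = ln 2 / 0.01600 ≈ 43.3 hours

43.3 hours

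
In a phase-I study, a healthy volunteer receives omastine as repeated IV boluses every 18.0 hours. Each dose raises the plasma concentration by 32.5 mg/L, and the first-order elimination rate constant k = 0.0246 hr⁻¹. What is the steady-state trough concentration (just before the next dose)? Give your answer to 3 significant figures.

58.3 mg/L

Fraction remaining after one interval: e^(−kτ) = e^(−0.02460 × 18.0) = 0.6422
R = 1 / (1 − 0.6422) = 2.795
Css,max = 32.5 × 2.795 = 90.84 mg/L
Css,min = Css,max × e^(−kτ) = 90.84 × 0.6422 ≈ 58.3 mg/L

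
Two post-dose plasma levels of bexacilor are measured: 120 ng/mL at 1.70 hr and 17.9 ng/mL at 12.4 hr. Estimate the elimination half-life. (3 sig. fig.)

k = ln(C₁/C₂) / (t₂ − t₁) = ln(120/17.9) / (12.4 − 1.70)
  = 1.903 / 10.70 = 0.1778 hr⁻¹
t½ = ln 2 / k = ln 2 / 0.1778 ≈ 3.90 hours

3.90 hours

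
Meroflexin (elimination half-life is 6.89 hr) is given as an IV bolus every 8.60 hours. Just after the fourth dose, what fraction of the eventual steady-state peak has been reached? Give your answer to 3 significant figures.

0.969

k = ln 2 / 6.89 = 0.1006 hr⁻¹
f_n = 1 − e^(−nkτ) = 1 − e^(−4 × 0.1006 × 8.60) = 1 − e^(−3.461) = 1 − 0.03141 ≈ 0.969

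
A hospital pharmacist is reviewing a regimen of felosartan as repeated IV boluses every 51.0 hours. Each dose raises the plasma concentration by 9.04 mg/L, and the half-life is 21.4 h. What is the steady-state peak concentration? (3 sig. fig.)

k = ln 2 / 21.4 = 0.03239 h⁻¹
Fraction remaining after one interval: e^(−kτ) = e^(−0.03239 × 51.0) = 0.1917
R = 1 / (1 − 0.1917) = 1.237
Css,max = 9.04 × 1.237 ≈ 11.2 mg/L

11.2 mg/L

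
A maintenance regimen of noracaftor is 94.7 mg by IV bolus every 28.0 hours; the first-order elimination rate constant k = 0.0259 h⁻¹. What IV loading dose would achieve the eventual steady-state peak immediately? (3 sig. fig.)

Accumulation ratio R = 1 / (1 − e^(−kτ)) = 1 / (1 − e^(−0.02590×28.0)) = 1 / (1 − 0.4842) = 1.939
Loading dose = maintenance dose × R = 94.7 × 1.939 ≈ 184 mg

184 mg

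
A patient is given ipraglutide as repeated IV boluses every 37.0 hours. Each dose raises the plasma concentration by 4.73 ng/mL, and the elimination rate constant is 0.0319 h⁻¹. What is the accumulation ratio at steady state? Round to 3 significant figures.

1.44

Fraction remaining after one interval: e^(−kτ) = e^(−0.03190 × 37.0) = 0.3072
R = 1 / (1 − 0.3072) = 1 / 0.6928 ≈ 1.44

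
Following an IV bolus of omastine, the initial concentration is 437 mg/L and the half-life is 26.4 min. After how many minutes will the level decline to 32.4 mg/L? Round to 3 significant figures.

99.1 minutes

k = ln 2 / 26.4 = 0.02626 min⁻¹
C(t) = C₀ e^(−kt)  ⇒  t = ln(C₀/C) / k
t = ln(437/32.4) / 0.02626 = 2.602 / 0.02626 ≈ 99.1 minutes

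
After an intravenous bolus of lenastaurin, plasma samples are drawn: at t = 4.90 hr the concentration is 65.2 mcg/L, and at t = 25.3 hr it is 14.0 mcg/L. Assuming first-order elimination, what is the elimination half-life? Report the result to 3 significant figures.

k = ln(C₁/C₂) / (t₂ − t₁) = ln(65.2/14.0) / (25.3 − 4.90)
  = 1.538 / 20.40 = 0.07541 hr⁻¹
t½ = ln 2 / k = ln 2 / 0.07541 ≈ 9.19 hours

9.19 hours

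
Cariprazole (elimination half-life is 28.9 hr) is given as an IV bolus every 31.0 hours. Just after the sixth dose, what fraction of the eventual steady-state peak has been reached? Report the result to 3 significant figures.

0.988

k = ln 2 / 28.9 = 0.02398 hr⁻¹
f_n = 1 − e^(−nkτ) = 1 − e^(−6 × 0.02398 × 31.0) = 1 − e^(−4.461) = 1 − 0.01155 ≈ 0.988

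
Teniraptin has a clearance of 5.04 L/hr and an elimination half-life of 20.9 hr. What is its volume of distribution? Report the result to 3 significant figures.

k = ln 2 / t½ = ln 2 / 20.9 = 0.03316 hr⁻¹
V = CL / k = 5.04 / 0.03316 ≈ 152 L

152 L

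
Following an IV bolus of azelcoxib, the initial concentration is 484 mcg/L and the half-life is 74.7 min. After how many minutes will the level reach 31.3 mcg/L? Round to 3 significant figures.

295 minutes

k = ln 2 / 74.7 = 0.009279 min⁻¹
C(t) = C₀ e^(−kt)  ⇒  t = ln(C₀/C) / k
t = ln(484/31.3) / 0.009279 = 2.738 / 0.009279 ≈ 295 minutes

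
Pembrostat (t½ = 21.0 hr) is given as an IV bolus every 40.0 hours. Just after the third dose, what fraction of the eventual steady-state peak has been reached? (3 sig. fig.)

0.981

k = ln 2 / 21.0 = 0.03301 hr⁻¹
f_n = 1 − e^(−nkτ) = 1 − e^(−3 × 0.03301 × 40.0) = 1 − e^(−3.961) = 1 − 0.01905 ≈ 0.981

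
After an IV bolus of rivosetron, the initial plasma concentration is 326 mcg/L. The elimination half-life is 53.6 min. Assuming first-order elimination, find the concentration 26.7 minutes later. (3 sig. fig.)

231 mcg/L

k = ln 2 / 53.6 = 0.01293 min⁻¹
C(t) = C₀ e^(−kt) = 326 × e^(−0.01293 × 26.7) = 326 × e^(−0.3453) = 326 × 0.7080 ≈ 231 mcg/L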